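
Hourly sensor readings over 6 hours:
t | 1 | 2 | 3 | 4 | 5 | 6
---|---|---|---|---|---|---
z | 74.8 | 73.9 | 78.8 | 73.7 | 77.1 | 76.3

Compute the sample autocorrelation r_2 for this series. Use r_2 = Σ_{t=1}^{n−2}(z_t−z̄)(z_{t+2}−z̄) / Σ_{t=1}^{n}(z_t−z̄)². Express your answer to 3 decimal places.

0.194

Mean z̄ = (74.8 + 73.9 + 78.8 + 73.7 + 77.1 + 76.3)/6 = 75.7667
Deviations from mean: -0.9667, -1.8667, 3.0333, -2.0667, 1.3333, 0.5333
Numerator Σ_{t=1}^{4}(z_t−z̄)(z_{t+2}−z̄) = 3.8678
Denominator Σ(z_t−z̄)² = 19.9533
r_2 = 3.8678 / 19.9533 = 0.194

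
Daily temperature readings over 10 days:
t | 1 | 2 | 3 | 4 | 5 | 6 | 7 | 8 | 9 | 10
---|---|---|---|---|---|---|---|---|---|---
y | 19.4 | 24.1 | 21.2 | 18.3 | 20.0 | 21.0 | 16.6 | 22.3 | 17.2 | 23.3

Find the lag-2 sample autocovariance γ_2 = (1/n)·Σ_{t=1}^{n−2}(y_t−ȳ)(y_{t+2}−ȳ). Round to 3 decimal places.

0.999

Mean ȳ = (19.4 + 24.1 + 21.2 + 18.3 + 20.0 + 21.0 + 16.6 + 22.3 + 17.2 + 23.3)/10 = 20.3400
Σ_{t=1}^{8}(y_t−ȳ)(y_{t+2}−ȳ) = 9.9928
γ_2 = 9.9928 / 10 = 0.999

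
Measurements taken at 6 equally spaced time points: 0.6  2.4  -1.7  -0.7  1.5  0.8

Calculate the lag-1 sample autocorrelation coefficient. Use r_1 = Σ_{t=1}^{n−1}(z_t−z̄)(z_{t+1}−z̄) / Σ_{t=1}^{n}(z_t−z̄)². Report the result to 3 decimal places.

Mean z̄ = (0.6 + 2.4 − 1.7 − 0.7 + 1.5 + 0.8)/6 = 0.4833
Deviations from mean: 0.1167, 1.9167, -2.1833, -1.1833, 1.0167, 0.3167
Numerator Σ_{t=1}^{5}(z_t−z̄)(z_{t+1}−z̄) = -2.2586
Denominator Σ(z_t−z̄)² = 10.9883
r_1 = -2.2586 / 10.9883 = -0.206

-0.206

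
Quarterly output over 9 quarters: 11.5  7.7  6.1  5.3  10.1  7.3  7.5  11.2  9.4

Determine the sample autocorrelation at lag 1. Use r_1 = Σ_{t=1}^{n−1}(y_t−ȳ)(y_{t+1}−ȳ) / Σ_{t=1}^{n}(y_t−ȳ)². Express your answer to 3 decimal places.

Mean ȳ = (11.5 + 7.7 + 6.1 + 5.3 + 10.1 + 7.3 + 7.5 + 11.2 + 9.4)/9 = 8.4556
Numerator Σ_{t=1}^{8}(y_t−ȳ)(y_{t+1}−ȳ) = 0.8969
Denominator Σ(y_t−ȳ)² = 38.7222
r_1 = 0.8969 / 38.7222 = 0.023

0.023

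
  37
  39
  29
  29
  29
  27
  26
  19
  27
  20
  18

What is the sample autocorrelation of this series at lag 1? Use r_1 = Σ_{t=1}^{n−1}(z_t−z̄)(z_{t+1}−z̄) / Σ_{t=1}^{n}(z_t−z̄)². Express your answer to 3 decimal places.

Mean z̄ = (37 + 39 + 29 + 29 + 29 + 27 + 26 + 19 + 27 + 20 + 18)/11 = 27.2727
Numerator Σ_{t=1}^{10}(z_t−z̄)(z_{t+1}−z̄) = 222.3802
Denominator Σ(z_t−z̄)² = 450.1818
r_1 = 222.3802 / 450.1818 = 0.494

0.494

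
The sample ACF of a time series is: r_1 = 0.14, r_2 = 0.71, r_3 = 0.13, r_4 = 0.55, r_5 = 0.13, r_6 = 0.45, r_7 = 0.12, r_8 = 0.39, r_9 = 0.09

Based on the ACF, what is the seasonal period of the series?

The largest autocorrelation is r_2 = 0.71, with weaker echoes at lags 4 (0.55), 6 (0.45) and 8 (0.39); the remaining lags stay at or below 0.14.
The dominant spike at lag 2 indicates a seasonal period of 2.

2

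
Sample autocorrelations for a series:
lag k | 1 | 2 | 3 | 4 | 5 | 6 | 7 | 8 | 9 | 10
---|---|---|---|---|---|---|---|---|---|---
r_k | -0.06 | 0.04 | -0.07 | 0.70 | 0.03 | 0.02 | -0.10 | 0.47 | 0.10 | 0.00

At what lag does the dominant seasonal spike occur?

4

The largest autocorrelation is r_4 = 0.70, with a weaker echo at lag 8 (0.47); the remaining lags stay at or below 0.10.
The dominant spike at lag 4 indicates a seasonal period of 4.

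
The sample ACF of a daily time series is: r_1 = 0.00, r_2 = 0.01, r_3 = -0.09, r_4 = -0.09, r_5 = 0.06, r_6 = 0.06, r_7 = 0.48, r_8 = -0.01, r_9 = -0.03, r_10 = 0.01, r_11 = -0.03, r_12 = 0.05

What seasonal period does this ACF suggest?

The largest autocorrelation is r_7 = 0.48; the remaining lags stay at or below 0.06.
The dominant spike at lag 7 indicates a seasonal period of 7.

7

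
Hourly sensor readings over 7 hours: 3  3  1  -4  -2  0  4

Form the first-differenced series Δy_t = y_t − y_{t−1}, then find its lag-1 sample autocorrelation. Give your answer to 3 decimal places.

First differences Δy: 0, -2, -5, 2, 2, 4
Mean of differences = 0.1667
Numerator Σ(Δy_t−Δȳ)(Δy_{t+1}−Δȳ) = 12.4722
Denominator Σ(Δy_t−Δȳ)² = 52.8333
r_1(Δy) = 12.4722 / 52.8333 = 0.236

0.236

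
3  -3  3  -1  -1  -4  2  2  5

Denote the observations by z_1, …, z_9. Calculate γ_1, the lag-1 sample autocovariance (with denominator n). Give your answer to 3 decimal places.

-1.012

Mean z̄ = (3 − 3 + 3 − 1 − 1 − 4 + 2 + 2 + 5)/9 = 0.6667
Σ_{t=1}^{8}(z_t−z̄)(z_{t+1}−z̄) = -9.1111
γ_1 = -9.1111 / 9 = -1.012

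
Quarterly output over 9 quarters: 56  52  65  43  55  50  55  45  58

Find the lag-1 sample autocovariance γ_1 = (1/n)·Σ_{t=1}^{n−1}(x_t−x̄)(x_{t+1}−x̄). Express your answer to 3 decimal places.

-24.635

Mean x̄ = (56 + 52 + 65 + 43 + 55 + 50 + 55 + 45 + 58)/9 = 53.2222
Σ_{t=1}^{8}(x_t−x̄)(x_{t+1}−x̄) = -221.7160
γ_1 = -221.7160 / 9 = -24.635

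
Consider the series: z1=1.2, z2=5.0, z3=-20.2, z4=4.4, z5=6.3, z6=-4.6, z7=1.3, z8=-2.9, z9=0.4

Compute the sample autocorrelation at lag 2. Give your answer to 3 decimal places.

-0.277

Mean z̄ = (1.2 + 5.0 − 20.2 + 4.4 + 6.3 − 4.6 + 1.3 − 2.9 + 0.4)/9 = -1.0111
Numerator Σ_{t=1}^{7}(z_t−z̄)(z_{t+2}−z̄) = -142.6769
Denominator Σ(z_t−z̄)² = 515.7489
r_2 = -142.6769 / 515.7489 = -0.277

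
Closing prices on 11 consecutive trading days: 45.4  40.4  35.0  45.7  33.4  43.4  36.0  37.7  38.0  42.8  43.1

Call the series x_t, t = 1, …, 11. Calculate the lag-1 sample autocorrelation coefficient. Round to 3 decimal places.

Mean x̄ = (45.4 + 40.4 + 35.0 + 45.7 + 33.4 + 43.4 + 36.0 + 37.7 + 38.0 + 42.8 + 43.1)/11 = 40.0818
Numerator Σ_{t=1}^{10}(x_t−x̄)(x_{t+1}−x̄) = -84.5049
Denominator Σ(x_t−x̄)² = 184.5964
r_1 = -84.5049 / 184.5964 = -0.458

-0.458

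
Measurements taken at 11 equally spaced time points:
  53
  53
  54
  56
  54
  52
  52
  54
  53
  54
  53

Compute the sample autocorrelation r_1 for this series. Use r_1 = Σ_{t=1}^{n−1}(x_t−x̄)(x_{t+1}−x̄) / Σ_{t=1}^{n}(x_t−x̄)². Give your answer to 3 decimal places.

Mean x̄ = (53 + 53 + 54 + 56 + 54 + 52 + 52 + 54 + 53 + 54 + 53)/11 = 53.4545
Numerator Σ_{t=1}^{10}(x_t−x̄)(x_{t+1}−x̄) = 2.5207
Denominator Σ(x_t−x̄)² = 12.7273
r_1 = 2.5207 / 12.7273 = 0.198

0.198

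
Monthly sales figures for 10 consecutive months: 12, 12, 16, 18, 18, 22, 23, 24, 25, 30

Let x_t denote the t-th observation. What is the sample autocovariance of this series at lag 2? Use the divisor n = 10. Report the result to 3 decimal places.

10.900

Mean x̄ = (12 + 12 + 16 + 18 + 18 + 22 + 23 + 24 + 25 + 30)/10 = 20.0000
Σ_{t=1}^{8}(x_t−x̄)(x_{t+2}−x̄) = 109.0000
γ_2 = 109.0000 / 10 = 10.900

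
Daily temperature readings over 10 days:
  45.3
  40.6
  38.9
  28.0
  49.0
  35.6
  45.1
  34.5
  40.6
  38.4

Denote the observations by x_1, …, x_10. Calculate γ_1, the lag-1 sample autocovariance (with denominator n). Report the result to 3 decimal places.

Mean x̄ = (45.3 + 40.6 + 38.9 + 28.0 + 49.0 + 35.6 + 45.1 + 34.5 + 40.6 + 38.4)/10 = 39.6000
Σ_{t=1}^{9}(x_t−x̄)(x_{t+1}−x̄) = -189.8700
γ_1 = -189.8700 / 10 = -18.987

-18.987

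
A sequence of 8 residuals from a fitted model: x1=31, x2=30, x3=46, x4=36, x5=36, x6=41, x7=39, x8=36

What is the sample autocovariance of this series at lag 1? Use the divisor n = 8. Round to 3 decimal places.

-3.283

Mean x̄ = (31 + 30 + 46 + 36 + 36 + 41 + 39 + 36)/8 = 36.8750
Σ_{t=1}^{7}(x_t−x̄)(x_{t+1}−x̄) = -26.2656
γ_1 = -26.2656 / 8 = -3.283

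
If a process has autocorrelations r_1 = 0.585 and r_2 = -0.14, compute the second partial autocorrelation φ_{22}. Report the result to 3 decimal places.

-0.733

φ_{22} = (r_2 − r_1²) / (1 − r_1²)
r_1² = (0.585)² = 0.342225
Numerator = -0.14 − 0.3422 = -0.4822; denominator = 1 − 0.3422 = 0.6578
φ_{22} = -0.4822 / 0.6578 = -0.733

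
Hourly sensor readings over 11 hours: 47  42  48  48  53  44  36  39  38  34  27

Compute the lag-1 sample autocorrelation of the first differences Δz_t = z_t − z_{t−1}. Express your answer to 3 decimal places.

-0.068

First differences Δz: -5, 6, 0, 5, -9, -8, 3, -1, -4, -7
Mean of differences = -2.0000
Numerator Σ(Δz_t−Δz̄)(Δz_{t+1}−Δz̄) = -18.0000
Denominator Σ(Δz_t−Δz̄)² = 266.0000
r_1(Δz) = -18.0000 / 266.0000 = -0.068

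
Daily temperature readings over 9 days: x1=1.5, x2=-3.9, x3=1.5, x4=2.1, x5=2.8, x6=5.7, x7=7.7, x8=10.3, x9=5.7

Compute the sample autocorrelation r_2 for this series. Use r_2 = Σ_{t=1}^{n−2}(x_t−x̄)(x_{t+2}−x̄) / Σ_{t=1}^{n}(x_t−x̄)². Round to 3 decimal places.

Mean x̄ = (1.5 − 3.9 + 1.5 + 2.1 + 2.8 + 5.7 + 7.7 + 10.3 + 5.7)/9 = 3.7111
Σ(x_t−x̄)(x_{t+2}−x̄) = (4.8890) + (12.2623) + (2.0146) + (-3.2043) + (-3.6343) + (13.1046) + (7.9335) = 33.3653
Denominator Σ(x_t−x̄)² = 138.3689
r_2 = 33.3653 / 138.3689 = 0.241

0.241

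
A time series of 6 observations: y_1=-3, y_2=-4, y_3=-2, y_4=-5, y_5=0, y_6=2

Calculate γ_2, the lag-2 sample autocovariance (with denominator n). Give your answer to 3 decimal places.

Mean ȳ = (-3 − 4 − 2 − 5 + 0 + 2)/6 = -2.0000
Σ_{t=1}^{4}(y_t−ȳ)(y_{t+2}−ȳ) = -6.0000
γ_2 = -6.0000 / 6 = -1.000

-1.000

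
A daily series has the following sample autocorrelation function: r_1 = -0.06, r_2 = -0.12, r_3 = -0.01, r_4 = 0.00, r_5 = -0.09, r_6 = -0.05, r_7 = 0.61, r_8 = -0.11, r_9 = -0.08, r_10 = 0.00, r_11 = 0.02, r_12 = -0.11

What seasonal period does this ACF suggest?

7

The largest autocorrelation is r_7 = 0.61; the remaining lags stay at or below 0.02.
The dominant spike at lag 7 indicates a seasonal period of 7.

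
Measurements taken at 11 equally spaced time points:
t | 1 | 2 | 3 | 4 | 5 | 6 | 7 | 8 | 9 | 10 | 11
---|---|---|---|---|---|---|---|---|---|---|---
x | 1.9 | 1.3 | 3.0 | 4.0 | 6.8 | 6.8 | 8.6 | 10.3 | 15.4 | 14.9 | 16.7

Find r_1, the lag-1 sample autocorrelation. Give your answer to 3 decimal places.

0.742

Mean x̄ = (1.9 + 1.3 + 3.0 + 4.0 + 6.8 + 6.8 + 8.6 + 10.3 + 15.4 + 14.9 + 16.7)/11 = 8.1545
Numerator Σ_{t=1}^{10}(x_t−x̄)(x_{t+1}−x̄) = 229.4952
Denominator Σ(x_t−x̄)² = 309.4273
r_1 = 229.4952 / 309.4273 = 0.742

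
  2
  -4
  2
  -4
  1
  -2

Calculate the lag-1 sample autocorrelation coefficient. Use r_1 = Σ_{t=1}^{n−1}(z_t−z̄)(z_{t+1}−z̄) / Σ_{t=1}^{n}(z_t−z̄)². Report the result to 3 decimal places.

Mean z̄ = (2 − 4 + 2 − 4 + 1 − 2)/6 = -0.8333
Deviations from mean: 2.8333, -3.1667, 2.8333, -3.1667, 1.8333, -1.1667
Numerator Σ_{t=1}^{5}(z_t−z̄)(z_{t+1}−z̄) = -34.8611
Denominator Σ(z_t−z̄)² = 40.8333
r_1 = -34.8611 / 40.8333 = -0.854

-0.854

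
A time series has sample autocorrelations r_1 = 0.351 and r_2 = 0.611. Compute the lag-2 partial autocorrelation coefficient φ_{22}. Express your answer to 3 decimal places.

0.556

φ_{22} = (r_2 − r_1²) / (1 − r_1²)
r_1² = (0.351)² = 0.123201
Numerator = 0.611 − 0.1232 = 0.4878; denominator = 1 − 0.1232 = 0.8768
φ_{22} = 0.4878 / 0.8768 = 0.556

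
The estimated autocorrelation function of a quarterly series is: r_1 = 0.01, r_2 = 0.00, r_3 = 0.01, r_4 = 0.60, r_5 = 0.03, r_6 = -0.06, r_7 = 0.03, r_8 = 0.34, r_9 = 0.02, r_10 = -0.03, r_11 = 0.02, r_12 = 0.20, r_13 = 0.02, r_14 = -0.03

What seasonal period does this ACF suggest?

4

The largest autocorrelation is r_4 = 0.60, with weaker echoes at lags 8 (0.34) and 12 (0.20); the remaining lags stay at or below 0.03.
The dominant spike at lag 4 indicates a seasonal period of 4.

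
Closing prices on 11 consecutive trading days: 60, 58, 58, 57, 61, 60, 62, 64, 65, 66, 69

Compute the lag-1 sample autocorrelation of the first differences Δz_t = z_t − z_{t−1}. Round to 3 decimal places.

-0.243

First differences Δz: -2, 0, -1, 4, -1, 2, 2, 1, 1, 3
Mean of differences = 0.9000
Numerator Σ(Δz_t−Δz̄)(Δz_{t+1}−Δz̄) = -8.0100
Denominator Σ(Δz_t−Δz̄)² = 32.9000
r_1(Δz) = -8.0100 / 32.9000 = -0.243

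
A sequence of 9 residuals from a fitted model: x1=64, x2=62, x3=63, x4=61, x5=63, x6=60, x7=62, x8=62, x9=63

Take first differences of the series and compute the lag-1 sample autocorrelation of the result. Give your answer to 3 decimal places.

First differences Δx: -2, 1, -2, 2, -3, 2, 0, 1
Mean of differences = -0.1250
Numerator Σ(Δx_t−Δx̄)(Δx_{t+1}−Δx̄) = -20.0156
Denominator Σ(Δx_t−Δx̄)² = 26.8750
r_1(Δx) = -20.0156 / 26.8750 = -0.745

-0.745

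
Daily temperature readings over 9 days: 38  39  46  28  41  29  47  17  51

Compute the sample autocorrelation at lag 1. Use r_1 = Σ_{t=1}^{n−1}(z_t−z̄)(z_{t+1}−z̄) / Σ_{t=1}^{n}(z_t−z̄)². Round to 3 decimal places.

-0.727

Mean z̄ = (38 + 39 + 46 + 28 + 41 + 29 + 47 + 17 + 51)/9 = 37.3333
Numerator Σ_{t=1}^{8}(z_t−z̄)(z_{t+1}−z̄) = -685.1111
Denominator Σ(z_t−z̄)² = 942.0000
r_1 = -685.1111 / 942.0000 = -0.727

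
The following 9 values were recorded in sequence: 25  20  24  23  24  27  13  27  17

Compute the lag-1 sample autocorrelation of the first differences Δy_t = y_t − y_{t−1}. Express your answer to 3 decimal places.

First differences Δy: -5, 4, -1, 1, 3, -14, 14, -10
Mean of differences = -1.0000
Numerator Σ(Δy_t−Δȳ)(Δy_{t+1}−Δȳ) = -394.0000
Denominator Σ(Δy_t−Δȳ)² = 536.0000
r_1(Δy) = -394.0000 / 536.0000 = -0.735

-0.735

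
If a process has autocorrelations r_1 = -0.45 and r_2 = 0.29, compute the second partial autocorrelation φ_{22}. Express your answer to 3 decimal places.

0.110

φ_{22} = (r_2 − r_1²) / (1 − r_1²)
r_1² = (-0.45)² = 0.2025
Numerator = 0.29 − 0.2025 = 0.0875; denominator = 1 − 0.2025 = 0.7975
φ_{22} = 0.0875 / 0.7975 = 0.110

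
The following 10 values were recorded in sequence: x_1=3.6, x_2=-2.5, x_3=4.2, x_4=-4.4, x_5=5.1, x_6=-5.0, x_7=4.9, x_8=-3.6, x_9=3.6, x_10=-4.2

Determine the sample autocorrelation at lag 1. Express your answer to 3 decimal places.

Mean x̄ = (3.6 − 2.5 + 4.2 − 4.4 + 5.1 − 5.0 + 4.9 − 3.6 + 3.6 − 4.2)/10 = 0.1700
Numerator Σ_{t=1}^{9}(x_t−x̄)(x_{t+1}−x̄) = -156.5599
Denominator Σ(x_t−x̄)² = 174.5010
r_1 = -156.5599 / 174.5010 = -0.897

-0.897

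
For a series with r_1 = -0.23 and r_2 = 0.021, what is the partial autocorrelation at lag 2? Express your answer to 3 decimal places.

φ_{22} = (r_2 − r_1²) / (1 − r_1²)
r_1² = (-0.23)² = 0.0529
Numerator = 0.021 − 0.0529 = -0.0319; denominator = 1 − 0.0529 = 0.9471
φ_{22} = -0.0319 / 0.9471 = -0.034

-0.034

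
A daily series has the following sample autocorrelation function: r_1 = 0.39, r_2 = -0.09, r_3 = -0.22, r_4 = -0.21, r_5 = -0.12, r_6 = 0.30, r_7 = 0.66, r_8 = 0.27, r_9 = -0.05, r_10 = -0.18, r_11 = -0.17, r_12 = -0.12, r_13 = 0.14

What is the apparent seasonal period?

7

The largest autocorrelation is r_7 = 0.66; the remaining lags stay at or below 0.39.
The dominant spike at lag 7 indicates a seasonal period of 7.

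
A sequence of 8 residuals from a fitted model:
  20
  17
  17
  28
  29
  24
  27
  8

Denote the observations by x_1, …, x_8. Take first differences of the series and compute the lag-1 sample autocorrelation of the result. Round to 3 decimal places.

-0.102

First differences Δx: -3, 0, 11, 1, -5, 3, -19
Mean of differences = -1.7143
Numerator Σ(Δx_t−Δx̄)(Δx_{t+1}−Δx̄) = -51.7959
Denominator Σ(Δx_t−Δx̄)² = 505.4286
r_1(Δx) = -51.7959 / 505.4286 = -0.102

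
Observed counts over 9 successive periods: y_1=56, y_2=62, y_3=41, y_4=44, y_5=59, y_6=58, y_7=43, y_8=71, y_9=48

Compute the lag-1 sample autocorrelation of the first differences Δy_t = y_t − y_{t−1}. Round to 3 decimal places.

-0.535

First differences Δy: 6, -21, 3, 15, -1, -15, 28, -23
Mean of differences = -1.0000
Numerator Σ(Δy_t−Δȳ)(Δy_{t+1}−Δȳ) = -1200.0000
Denominator Σ(Δy_t−Δȳ)² = 2242.0000
r_1(Δy) = -1200.0000 / 2242.0000 = -0.535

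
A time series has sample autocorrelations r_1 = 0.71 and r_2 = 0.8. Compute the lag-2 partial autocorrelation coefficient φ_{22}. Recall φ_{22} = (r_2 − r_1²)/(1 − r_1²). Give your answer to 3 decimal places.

φ_{22} = (r_2 − r_1²) / (1 − r_1²)
r_1² = (0.71)² = 0.5041
Numerator = 0.8 − 0.5041 = 0.2959; denominator = 1 − 0.5041 = 0.4959
φ_{22} = 0.2959 / 0.4959 = 0.597

0.597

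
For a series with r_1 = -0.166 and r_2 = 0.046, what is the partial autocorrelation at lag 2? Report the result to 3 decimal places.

φ_{22} = (r_2 − r_1²) / (1 − r_1²)
r_1² = (-0.166)² = 0.027556
Numerator = 0.046 − 0.0276 = 0.0184; denominator = 1 − 0.0276 = 0.9724
φ_{22} = 0.0184 / 0.9724 = 0.019

0.019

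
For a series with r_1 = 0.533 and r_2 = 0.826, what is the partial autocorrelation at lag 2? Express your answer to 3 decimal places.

φ_{22} = (r_2 − r_1²) / (1 − r_1²)
r_1² = (0.533)² = 0.284089
Numerator = 0.826 − 0.2841 = 0.5419; denominator = 1 − 0.2841 = 0.7159
φ_{22} = 0.5419 / 0.7159 = 0.757

0.757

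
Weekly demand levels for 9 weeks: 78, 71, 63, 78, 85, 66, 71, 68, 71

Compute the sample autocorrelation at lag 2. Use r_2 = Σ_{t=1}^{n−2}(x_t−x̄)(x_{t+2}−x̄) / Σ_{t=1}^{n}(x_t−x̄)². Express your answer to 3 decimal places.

Mean x̄ = (78 + 71 + 63 + 78 + 85 + 66 + 71 + 68 + 71)/9 = 72.3333
Σ(x_t−x̄)(x_{t+2}−x̄) = (-52.8889) + (-7.5556) + (-118.2222) + (-35.8889) + (-16.8889) + (27.4444) + (1.7778) = -202.2222
Denominator Σ(x_t−x̄)² = 376.0000
r_2 = -202.2222 / 376.0000 = -0.538

-0.538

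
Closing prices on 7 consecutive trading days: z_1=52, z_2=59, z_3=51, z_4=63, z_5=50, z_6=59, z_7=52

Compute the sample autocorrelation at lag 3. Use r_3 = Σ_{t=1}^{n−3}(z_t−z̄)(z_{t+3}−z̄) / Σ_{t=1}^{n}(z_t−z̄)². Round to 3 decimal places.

-0.550

Mean z̄ = (52 + 59 + 51 + 63 + 50 + 59 + 52)/7 = 55.1429
Deviations from mean: -3.1429, 3.8571, -4.1429, 7.8571, -5.1429, 3.8571, -3.1429
Numerator Σ_{t=1}^{4}(z_t−z̄)(z_{t+3}−z̄) = -85.2041
Denominator Σ(z_t−z̄)² = 154.8571
r_3 = -85.2041 / 154.8571 = -0.550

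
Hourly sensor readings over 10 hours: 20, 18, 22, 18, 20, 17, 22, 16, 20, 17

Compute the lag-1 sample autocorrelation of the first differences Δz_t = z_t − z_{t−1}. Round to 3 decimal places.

-0.884

First differences Δz: -2, 4, -4, 2, -3, 5, -6, 4, -3
Mean of differences = -0.3333
Numerator Σ(Δz_t−Δz̄)(Δz_{t+1}−Δz̄) = -118.4444
Denominator Σ(Δz_t−Δz̄)² = 134.0000
r_1(Δz) = -118.4444 / 134.0000 = -0.884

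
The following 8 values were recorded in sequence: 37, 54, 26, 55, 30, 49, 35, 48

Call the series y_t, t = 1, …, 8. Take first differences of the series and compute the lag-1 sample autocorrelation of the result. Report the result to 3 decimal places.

-0.896

First differences Δy: 17, -28, 29, -25, 19, -14, 13
Mean of differences = 1.5714
Numerator Σ(Δy_t−Δȳ)(Δy_{t+1}−Δȳ) = -2908.6122
Denominator Σ(Δy_t−Δȳ)² = 3247.7143
r_1(Δy) = -2908.6122 / 3247.7143 = -0.896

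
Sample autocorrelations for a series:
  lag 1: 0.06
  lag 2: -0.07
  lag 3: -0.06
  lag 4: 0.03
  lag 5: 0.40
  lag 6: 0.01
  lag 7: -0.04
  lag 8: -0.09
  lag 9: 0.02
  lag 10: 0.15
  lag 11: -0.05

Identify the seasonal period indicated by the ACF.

The largest autocorrelation is r_5 = 0.40, with a weaker echo at lag 10 (0.15); the remaining lags stay at or below 0.06.
The dominant spike at lag 5 indicates a seasonal period of 5.

5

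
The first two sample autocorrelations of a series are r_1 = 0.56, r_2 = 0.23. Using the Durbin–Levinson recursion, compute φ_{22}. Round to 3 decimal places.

φ_{22} = (r_2 − r_1²) / (1 − r_1²)
r_1² = (0.56)² = 0.3136
Numerator = 0.23 − 0.3136 = -0.0836; denominator = 1 − 0.3136 = 0.6864
φ_{22} = -0.0836 / 0.6864 = -0.122

-0.122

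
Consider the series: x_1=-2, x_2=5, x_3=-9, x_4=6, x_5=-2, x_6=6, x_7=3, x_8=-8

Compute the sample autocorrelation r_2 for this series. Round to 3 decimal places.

Mean x̄ = (-2 + 5 − 9 + 6 − 2 + 6 + 3 − 8)/8 = -0.1250
Numerator Σ_{t=1}^{6}(x_t−x̄)(x_{t+2}−x̄) = 48.0938
Denominator Σ(x_t−x̄)² = 258.8750
r_2 = 48.0938 / 258.8750 = 0.186

0.186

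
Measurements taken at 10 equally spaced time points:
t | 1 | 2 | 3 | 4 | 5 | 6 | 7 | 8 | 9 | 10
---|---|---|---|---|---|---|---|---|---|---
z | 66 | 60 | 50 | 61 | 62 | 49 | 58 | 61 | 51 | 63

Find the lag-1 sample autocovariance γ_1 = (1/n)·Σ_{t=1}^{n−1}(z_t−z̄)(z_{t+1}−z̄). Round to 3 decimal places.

Mean z̄ = (66 + 60 + 50 + 61 + 62 + 49 + 58 + 61 + 51 + 63)/10 = 58.1000
Σ_{t=1}^{9}(z_t−z̄)(z_{t+1}−z̄) = -102.8100
γ_1 = -102.8100 / 10 = -10.281

-10.281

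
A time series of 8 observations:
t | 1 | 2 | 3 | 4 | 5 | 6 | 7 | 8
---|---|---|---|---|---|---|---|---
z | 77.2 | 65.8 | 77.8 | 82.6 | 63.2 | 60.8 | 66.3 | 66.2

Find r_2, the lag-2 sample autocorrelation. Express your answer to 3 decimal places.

-0.236

Mean z̄ = (77.2 + 65.8 + 77.8 + 82.6 + 63.2 + 60.8 + 66.3 + 66.2)/8 = 69.9875
Σ(z_t−z̄)(z_{t+2}−z̄) = (56.3477) + (-52.8148) + (-53.0273) + (-115.8773) + (25.0289) + (34.7977) = -105.5453
Denominator Σ(z_t−z̄)² = 448.0888
r_2 = -105.5453 / 448.0888 = -0.236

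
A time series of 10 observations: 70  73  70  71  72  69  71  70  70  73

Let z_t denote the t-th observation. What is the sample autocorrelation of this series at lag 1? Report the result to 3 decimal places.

Mean z̄ = (70 + 73 + 70 + 71 + 72 + 69 + 71 + 70 + 70 + 73)/10 = 70.9000
Numerator Σ_{t=1}^{9}(z_t−z̄)(z_{t+1}−z̄) = -7.2100
Denominator Σ(z_t−z̄)² = 16.9000
r_1 = -7.2100 / 16.9000 = -0.427

-0.427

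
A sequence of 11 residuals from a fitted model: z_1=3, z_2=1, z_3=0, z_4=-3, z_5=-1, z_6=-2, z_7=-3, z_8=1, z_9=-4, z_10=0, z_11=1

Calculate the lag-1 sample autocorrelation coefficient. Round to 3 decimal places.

-0.009

Mean z̄ = (3 + 1 + 0 − 3 − 1 − 2 − 3 + 1 − 4 + 0 + 1)/11 = -0.6364
Numerator Σ_{t=1}^{10}(z_t−z̄)(z_{t+1}−z̄) = -0.4050
Denominator Σ(z_t−z̄)² = 46.5455
r_1 = -0.4050 / 46.5455 = -0.009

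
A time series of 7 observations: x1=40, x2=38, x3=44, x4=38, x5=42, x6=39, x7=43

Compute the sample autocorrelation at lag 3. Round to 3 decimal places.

-0.387

Mean x̄ = (40 + 38 + 44 + 38 + 42 + 39 + 43)/7 = 40.5714
Numerator Σ_{t=1}^{4}(x_t−x̄)(x_{t+3}−x̄) = -13.8367
Denominator Σ(x_t−x̄)² = 35.7143
r_3 = -13.8367 / 35.7143 = -0.387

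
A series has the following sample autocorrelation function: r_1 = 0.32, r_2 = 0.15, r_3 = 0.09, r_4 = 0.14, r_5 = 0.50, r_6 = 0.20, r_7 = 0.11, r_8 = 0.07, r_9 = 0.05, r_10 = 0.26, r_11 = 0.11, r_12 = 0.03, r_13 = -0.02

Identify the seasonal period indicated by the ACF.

The largest autocorrelation is r_5 = 0.50; the remaining lags stay at or below 0.32. The elevated value at lag 1 (0.32), dropping to 0.15 at lag 2, reflects decaying short-term dependence rather than seasonality.
The dominant spike at lag 5 indicates a seasonal period of 5.

5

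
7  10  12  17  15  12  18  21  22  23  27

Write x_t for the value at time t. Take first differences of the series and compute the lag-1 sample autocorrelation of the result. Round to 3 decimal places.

First differences Δx: 3, 2, 5, -2, -3, 6, 3, 1, 1, 4
Mean of differences = 2.0000
Numerator Σ(Δx_t−Δx̄)(Δx_{t+1}−Δx̄) = -10.0000
Denominator Σ(Δx_t−Δx̄)² = 74.0000
r_1(Δx) = -10.0000 / 74.0000 = -0.135

-0.135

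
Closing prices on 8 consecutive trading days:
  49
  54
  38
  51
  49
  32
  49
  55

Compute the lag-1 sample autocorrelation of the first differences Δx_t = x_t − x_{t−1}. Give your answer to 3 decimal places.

-0.436

First differences Δx: 5, -16, 13, -2, -17, 17, 6
Mean of differences = 0.8571
Numerator Σ(Δx_t−Δx̄)(Δx_{t+1}−Δx̄) = -463.4490
Denominator Σ(Δx_t−Δx̄)² = 1062.8571
r_1(Δx) = -463.4490 / 1062.8571 = -0.436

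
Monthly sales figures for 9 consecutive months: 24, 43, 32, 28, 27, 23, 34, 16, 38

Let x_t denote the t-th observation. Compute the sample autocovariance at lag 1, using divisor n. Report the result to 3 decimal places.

Mean x̄ = (24 + 43 + 32 + 28 + 27 + 23 + 34 + 16 + 38)/9 = 29.4444
Σ_{t=1}^{8}(x_t−x̄)(x_{t+1}−x̄) = -229.1975
γ_1 = -229.1975 / 9 = -25.466

-25.466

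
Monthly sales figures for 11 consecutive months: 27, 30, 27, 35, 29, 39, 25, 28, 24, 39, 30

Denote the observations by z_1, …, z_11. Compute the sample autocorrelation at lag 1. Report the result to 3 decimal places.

Mean z̄ = (27 + 30 + 27 + 35 + 29 + 39 + 25 + 28 + 24 + 39 + 30)/11 = 30.2727
Numerator Σ_{t=1}^{10}(z_t−z̄)(z_{t+1}−z̄) = -107.7107
Denominator Σ(z_t−z̄)² = 270.1818
r_1 = -107.7107 / 270.1818 = -0.399

-0.399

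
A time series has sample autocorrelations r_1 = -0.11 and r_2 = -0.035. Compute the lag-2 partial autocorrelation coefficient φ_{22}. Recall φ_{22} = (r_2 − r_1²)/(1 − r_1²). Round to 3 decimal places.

φ_{22} = (r_2 − r_1²) / (1 − r_1²)
r_1² = (-0.11)² = 0.0121
Numerator = -0.035 − 0.0121 = -0.0471; denominator = 1 − 0.0121 = 0.9879
φ_{22} = -0.0471 / 0.9879 = -0.048

-0.048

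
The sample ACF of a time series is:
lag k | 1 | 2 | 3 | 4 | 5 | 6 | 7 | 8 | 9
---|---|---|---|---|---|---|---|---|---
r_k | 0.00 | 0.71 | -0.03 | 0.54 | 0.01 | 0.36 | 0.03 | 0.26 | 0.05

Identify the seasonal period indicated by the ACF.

2

The largest autocorrelation is r_2 = 0.71, with weaker echoes at lags 4 (0.54), 6 (0.36) and 8 (0.26); the remaining lags stay at or below 0.05.
The dominant spike at lag 2 indicates a seasonal period of 2.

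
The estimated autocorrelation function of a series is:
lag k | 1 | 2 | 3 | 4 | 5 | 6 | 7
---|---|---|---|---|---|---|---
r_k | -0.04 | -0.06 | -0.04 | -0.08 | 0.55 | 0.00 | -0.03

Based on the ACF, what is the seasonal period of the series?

The largest autocorrelation is r_5 = 0.55; the remaining lags stay at or below 0.00.
The dominant spike at lag 5 indicates a seasonal period of 5.

5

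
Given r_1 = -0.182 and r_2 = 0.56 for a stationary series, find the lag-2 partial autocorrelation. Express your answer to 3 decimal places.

0.545

φ_{22} = (r_2 − r_1²) / (1 − r_1²)
r_1² = (-0.182)² = 0.033124
Numerator = 0.56 − 0.0331 = 0.5269; denominator = 1 − 0.0331 = 0.9669
φ_{22} = 0.5269 / 0.9669 = 0.545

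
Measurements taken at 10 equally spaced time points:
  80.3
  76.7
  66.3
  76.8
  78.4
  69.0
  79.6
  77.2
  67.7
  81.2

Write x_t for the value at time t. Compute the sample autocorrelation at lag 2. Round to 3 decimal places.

-0.366

Mean x̄ = (80.3 + 76.7 + 66.3 + 76.8 + 78.4 + 69.0 + 79.6 + 77.2 + 67.7 + 81.2)/10 = 75.3200
Numerator Σ_{t=1}^{8}(x_t−x̄)(x_{t+2}−x̄) = -100.2708
Denominator Σ(x_t−x̄)² = 274.1760
r_2 = -100.2708 / 274.1760 = -0.366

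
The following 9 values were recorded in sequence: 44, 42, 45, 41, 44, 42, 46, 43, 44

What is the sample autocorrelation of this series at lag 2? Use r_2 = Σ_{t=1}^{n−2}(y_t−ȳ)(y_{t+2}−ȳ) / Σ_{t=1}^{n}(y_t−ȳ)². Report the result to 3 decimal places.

Mean ȳ = (44 + 42 + 45 + 41 + 44 + 42 + 46 + 43 + 44)/9 = 43.4444
Σ(y_t−ȳ)(y_{t+2}−ȳ) = (0.8642) + (3.5309) + (0.8642) + (3.5309) + (1.4198) + (0.6420) + (1.4198) = 12.2716
Denominator Σ(y_t−ȳ)² = 20.2222
r_2 = 12.2716 / 20.2222 = 0.607

0.607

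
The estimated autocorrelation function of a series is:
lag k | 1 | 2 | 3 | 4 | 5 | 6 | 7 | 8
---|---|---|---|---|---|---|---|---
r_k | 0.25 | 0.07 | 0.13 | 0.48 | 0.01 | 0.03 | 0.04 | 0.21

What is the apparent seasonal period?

The largest autocorrelation is r_4 = 0.48; the remaining lags stay at or below 0.25. The elevated value at lag 1 (0.25), dropping to 0.07 at lag 2, reflects decaying short-term dependence rather than seasonality.
The dominant spike at lag 4 indicates a seasonal period of 4.

4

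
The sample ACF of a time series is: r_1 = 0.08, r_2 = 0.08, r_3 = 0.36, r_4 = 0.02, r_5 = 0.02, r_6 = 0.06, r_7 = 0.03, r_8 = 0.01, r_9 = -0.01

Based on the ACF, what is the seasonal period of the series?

3

The largest autocorrelation is r_3 = 0.36; the remaining lags stay at or below 0.08.
The dominant spike at lag 3 indicates a seasonal period of 3.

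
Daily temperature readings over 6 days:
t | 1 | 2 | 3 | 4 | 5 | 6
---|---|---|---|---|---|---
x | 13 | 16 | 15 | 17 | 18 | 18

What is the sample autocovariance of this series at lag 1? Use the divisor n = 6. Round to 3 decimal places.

Mean x̄ = (13 + 16 + 15 + 17 + 18 + 18)/6 = 16.1667
Deviations: -3.1667, -0.1667, -1.1667, 0.8333, 1.8333, 1.8333
Σ_{t=1}^{5}(x_t−x̄)(x_{t+1}−x̄) = 4.6389
γ_1 = 4.6389 / 6 = 0.773

0.773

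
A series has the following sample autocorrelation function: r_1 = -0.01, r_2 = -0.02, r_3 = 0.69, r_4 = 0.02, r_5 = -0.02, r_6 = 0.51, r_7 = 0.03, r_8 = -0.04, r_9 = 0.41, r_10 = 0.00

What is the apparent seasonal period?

3

The largest autocorrelation is r_3 = 0.69, with weaker echoes at lags 6 (0.51) and 9 (0.41); the remaining lags stay at or below 0.03.
The dominant spike at lag 3 indicates a seasonal period of 3.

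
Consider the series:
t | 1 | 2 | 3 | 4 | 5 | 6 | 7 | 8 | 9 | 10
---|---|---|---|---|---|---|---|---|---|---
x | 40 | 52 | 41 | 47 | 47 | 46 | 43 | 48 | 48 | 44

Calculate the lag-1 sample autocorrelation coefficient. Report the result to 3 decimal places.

-0.630

Mean x̄ = (40 + 52 + 41 + 47 + 47 + 46 + 43 + 48 + 48 + 44)/10 = 45.6000
Numerator Σ_{t=1}^{9}(x_t−x̄)(x_{t+1}−x̄) = -74.5600
Denominator Σ(x_t−x̄)² = 118.4000
r_1 = -74.5600 / 118.4000 = -0.630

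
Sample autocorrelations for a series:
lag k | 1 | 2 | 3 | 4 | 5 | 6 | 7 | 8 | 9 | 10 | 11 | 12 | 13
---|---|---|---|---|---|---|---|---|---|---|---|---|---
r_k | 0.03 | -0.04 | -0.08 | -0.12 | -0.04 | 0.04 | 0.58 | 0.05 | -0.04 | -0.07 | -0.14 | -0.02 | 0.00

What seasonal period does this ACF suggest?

The largest autocorrelation is r_7 = 0.58; the remaining lags stay at or below 0.05.
The dominant spike at lag 7 indicates a seasonal period of 7.

7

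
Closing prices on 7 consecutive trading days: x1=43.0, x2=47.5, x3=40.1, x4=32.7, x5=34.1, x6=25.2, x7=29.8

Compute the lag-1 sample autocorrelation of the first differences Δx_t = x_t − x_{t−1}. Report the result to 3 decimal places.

-0.474

First differences Δx: 4.5, -7.4, -7.4, 1.4, -8.9, 4.6
Mean of differences = -2.2000
Numerator Σ(Δx_t−Δx̄)(Δx_{t+1}−Δx̄) = -96.2000
Denominator Σ(Δx_t−Δx̄)² = 203.0600
r_1(Δx) = -96.2000 / 203.0600 = -0.474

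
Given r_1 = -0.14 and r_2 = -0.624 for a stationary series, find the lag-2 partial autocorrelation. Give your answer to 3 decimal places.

φ_{22} = (r_2 − r_1²) / (1 − r_1²)
r_1² = (-0.14)² = 0.0196
Numerator = -0.624 − 0.0196 = -0.6436; denominator = 1 − 0.0196 = 0.9804
φ_{22} = -0.6436 / 0.9804 = -0.656

-0.656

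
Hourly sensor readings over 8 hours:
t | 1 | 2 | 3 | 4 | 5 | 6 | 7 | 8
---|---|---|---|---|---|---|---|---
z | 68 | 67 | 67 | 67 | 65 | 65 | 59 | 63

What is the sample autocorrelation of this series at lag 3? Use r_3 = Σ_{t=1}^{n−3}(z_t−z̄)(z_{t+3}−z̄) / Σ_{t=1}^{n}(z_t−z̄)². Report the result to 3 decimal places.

-0.103

Mean z̄ = (68 + 67 + 67 + 67 + 65 + 65 + 59 + 63)/8 = 65.1250
Deviations from mean: 2.8750, 1.8750, 1.8750, 1.8750, -0.1250, -0.1250, -6.1250, -2.1250
Σ(z_t−z̄)(z_{t+3}−z̄) = (5.3906) + (-0.2344) + (-0.2344) + (-11.4844) + (0.2656) = -6.2969
Denominator Σ(z_t−z̄)² = 60.8750
r_3 = -6.2969 / 60.8750 = -0.103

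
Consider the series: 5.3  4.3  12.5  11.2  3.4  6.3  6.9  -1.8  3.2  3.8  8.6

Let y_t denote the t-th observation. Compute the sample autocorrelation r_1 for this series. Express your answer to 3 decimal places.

0.151

Mean ȳ = (5.3 + 4.3 + 12.5 + 11.2 + 3.4 + 6.3 + 6.9 − 1.8 + 3.2 + 3.8 + 8.6)/11 = 5.7909
Numerator Σ_{t=1}^{10}(y_t−ȳ)(y_{t+1}−ȳ) = 24.2481
Denominator Σ(y_t−ȳ)² = 160.1291
r_1 = 24.2481 / 160.1291 = 0.151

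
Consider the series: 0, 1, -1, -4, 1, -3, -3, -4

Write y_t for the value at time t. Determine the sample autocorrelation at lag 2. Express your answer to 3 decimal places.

Mean ȳ = (0 + 1 − 1 − 4 + 1 − 3 − 3 − 4)/8 = -1.6250
Deviations from mean: 1.6250, 2.6250, 0.6250, -2.3750, 2.6250, -1.3750, -1.3750, -2.3750
Σ(y_t−ȳ)(y_{t+2}−ȳ) = (1.0156) + (-6.2344) + (1.6406) + (3.2656) + (-3.6094) + (3.2656) = -0.6563
Denominator Σ(y_t−ȳ)² = 31.8750
r_2 = -0.6563 / 31.8750 = -0.021

-0.021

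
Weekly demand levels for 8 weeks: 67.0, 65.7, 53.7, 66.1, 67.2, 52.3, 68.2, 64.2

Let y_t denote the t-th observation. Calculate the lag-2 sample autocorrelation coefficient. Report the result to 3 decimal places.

-0.327

Mean ȳ = (67.0 + 65.7 + 53.7 + 66.1 + 67.2 + 52.3 + 68.2 + 64.2)/8 = 63.0500
Deviations from mean: 3.9500, 2.6500, -9.3500, 3.0500, 4.1500, -10.7500, 5.1500, 1.1500
Σ(y_t−ȳ)(y_{t+2}−ȳ) = (-36.9325) + (8.0825) + (-38.8025) + (-32.7875) + (21.3725) + (-12.3625) = -91.4300
Denominator Σ(y_t−ȳ)² = 279.9800
r_2 = -91.4300 / 279.9800 = -0.327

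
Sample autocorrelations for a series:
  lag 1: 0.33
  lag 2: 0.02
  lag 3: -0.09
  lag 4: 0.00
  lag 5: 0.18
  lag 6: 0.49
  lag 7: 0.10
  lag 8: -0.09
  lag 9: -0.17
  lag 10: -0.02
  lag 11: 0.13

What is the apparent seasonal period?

6

The largest autocorrelation is r_6 = 0.49; the remaining lags stay at or below 0.33. The elevated value at lag 1 (0.33), dropping to 0.02 at lag 2, reflects decaying short-term dependence rather than seasonality.
The dominant spike at lag 6 indicates a seasonal period of 6.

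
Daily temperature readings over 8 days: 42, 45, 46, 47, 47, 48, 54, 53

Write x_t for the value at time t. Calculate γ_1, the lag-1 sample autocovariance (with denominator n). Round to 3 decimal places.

7.086

Mean x̄ = (42 + 45 + 46 + 47 + 47 + 48 + 54 + 53)/8 = 47.7500
Σ_{t=1}^{7}(x_t−x̄)(x_{t+1}−x̄) = 56.6875
γ_1 = 56.6875 / 8 = 7.086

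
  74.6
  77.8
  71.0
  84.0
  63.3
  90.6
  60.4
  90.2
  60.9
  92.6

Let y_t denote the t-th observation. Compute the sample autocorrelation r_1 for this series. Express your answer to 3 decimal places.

Mean ȳ = (74.6 + 77.8 + 71.0 + 84.0 + 63.3 + 90.6 + 60.4 + 90.2 + 60.9 + 92.6)/10 = 76.5400
Numerator Σ_{t=1}^{9}(y_t−ȳ)(y_{t+1}−ȳ) = -1247.8996
Denominator Σ(y_t−ȳ)² = 1414.3040
r_1 = -1247.8996 / 1414.3040 = -0.882

-0.882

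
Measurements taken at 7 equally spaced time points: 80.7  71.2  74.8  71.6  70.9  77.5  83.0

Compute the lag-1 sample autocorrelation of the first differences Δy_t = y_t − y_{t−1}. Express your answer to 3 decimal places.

-0.077

First differences Δy: -9.5, 3.6, -3.2, -0.7, 6.6, 5.5
Mean of differences = 0.3833
Numerator Σ(Δy_t−Δȳ)(Δy_{t+1}−Δȳ) = -14.3619
Denominator Σ(Δy_t−Δȳ)² = 186.8683
r_1(Δy) = -14.3619 / 186.8683 = -0.077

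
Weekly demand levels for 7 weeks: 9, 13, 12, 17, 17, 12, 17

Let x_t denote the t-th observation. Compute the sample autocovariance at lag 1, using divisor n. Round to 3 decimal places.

Mean x̄ = (9 + 13 + 12 + 17 + 17 + 12 + 17)/7 = 13.8571
Deviations: -4.8571, -0.8571, -1.8571, 3.1429, 3.1429, -1.8571, 3.1429
Σ_{t=1}^{6}(x_t−x̄)(x_{t+1}−x̄) = -1.8776
γ_1 = -1.8776 / 7 = -0.268

-0.268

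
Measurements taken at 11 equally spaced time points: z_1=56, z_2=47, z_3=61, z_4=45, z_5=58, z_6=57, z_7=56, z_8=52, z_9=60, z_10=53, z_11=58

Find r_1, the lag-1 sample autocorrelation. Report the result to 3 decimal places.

-0.662

Mean z̄ = (56 + 47 + 61 + 45 + 58 + 57 + 56 + 52 + 60 + 53 + 58)/11 = 54.8182
Numerator Σ_{t=1}^{10}(z_t−z̄)(z_{t+1}−z̄) = -173.1240
Denominator Σ(z_t−z̄)² = 261.6364
r_1 = -173.1240 / 261.6364 = -0.662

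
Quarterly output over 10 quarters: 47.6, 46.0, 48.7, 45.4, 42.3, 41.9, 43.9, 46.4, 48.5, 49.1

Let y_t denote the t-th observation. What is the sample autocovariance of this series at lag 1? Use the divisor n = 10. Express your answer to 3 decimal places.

Mean ȳ = (47.6 + 46.0 + 48.7 + 45.4 + 42.3 + 41.9 + 43.9 + 46.4 + 48.5 + 49.1)/10 = 45.9800
Σ_{t=1}^{9}(y_t−ȳ)(y_{t+1}−ȳ) = 32.1916
γ_1 = 32.1916 / 10 = 3.219

3.219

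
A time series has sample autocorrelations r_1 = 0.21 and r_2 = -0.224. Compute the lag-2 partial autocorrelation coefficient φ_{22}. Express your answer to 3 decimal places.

φ_{22} = (r_2 − r_1²) / (1 − r_1²)
r_1² = (0.21)² = 0.0441
Numerator = -0.224 − 0.0441 = -0.2681; denominator = 1 − 0.0441 = 0.9559
φ_{22} = -0.2681 / 0.9559 = -0.280

-0.280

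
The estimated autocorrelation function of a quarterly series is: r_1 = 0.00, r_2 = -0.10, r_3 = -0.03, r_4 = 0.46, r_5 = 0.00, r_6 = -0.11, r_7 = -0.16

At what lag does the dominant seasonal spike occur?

The largest autocorrelation is r_4 = 0.46; the remaining lags stay at or below 0.00.
The dominant spike at lag 4 indicates a seasonal period of 4.

4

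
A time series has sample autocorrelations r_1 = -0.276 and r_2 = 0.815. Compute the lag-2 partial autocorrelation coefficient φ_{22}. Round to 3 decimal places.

φ_{22} = (r_2 − r_1²) / (1 − r_1²)
r_1² = (-0.276)² = 0.076176
Numerator = 0.815 − 0.0762 = 0.7388; denominator = 1 − 0.0762 = 0.9238
φ_{22} = 0.7388 / 0.9238 = 0.800

0.800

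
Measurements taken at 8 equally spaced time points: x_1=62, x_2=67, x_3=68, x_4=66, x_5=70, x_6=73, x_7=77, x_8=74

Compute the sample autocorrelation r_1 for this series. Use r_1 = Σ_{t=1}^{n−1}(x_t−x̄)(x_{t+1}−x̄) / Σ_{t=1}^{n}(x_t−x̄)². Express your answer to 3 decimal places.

0.526

Mean x̄ = (62 + 67 + 68 + 66 + 70 + 73 + 77 + 74)/8 = 69.6250
Deviations from mean: -7.6250, -2.6250, -1.6250, -3.6250, 0.3750, 3.3750, 7.3750, 4.3750
Σ(x_t−x̄)(x_{t+1}−x̄) = (20.0156) + (4.2656) + (5.8906) + (-1.3594) + (1.2656) + (24.8906) + (32.2656) = 87.2344
Denominator Σ(x_t−x̄)² = 165.8750
r_1 = 87.2344 / 165.8750 = 0.526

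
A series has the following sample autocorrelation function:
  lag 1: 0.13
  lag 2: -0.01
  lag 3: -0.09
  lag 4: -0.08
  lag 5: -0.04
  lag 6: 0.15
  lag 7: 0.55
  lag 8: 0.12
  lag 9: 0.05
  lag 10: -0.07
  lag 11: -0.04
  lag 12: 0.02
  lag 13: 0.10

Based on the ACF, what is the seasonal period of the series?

The largest autocorrelation is r_7 = 0.55; the remaining lags stay at or below 0.15.
The dominant spike at lag 7 indicates a seasonal period of 7.

7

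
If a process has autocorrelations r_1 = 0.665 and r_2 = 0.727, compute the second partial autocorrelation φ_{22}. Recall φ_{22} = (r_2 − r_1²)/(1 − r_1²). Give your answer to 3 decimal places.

φ_{22} = (r_2 − r_1²) / (1 − r_1²)
r_1² = (0.665)² = 0.442225
Numerator = 0.727 − 0.4422 = 0.2848; denominator = 1 − 0.4422 = 0.5578
φ_{22} = 0.2848 / 0.5578 = 0.511

0.511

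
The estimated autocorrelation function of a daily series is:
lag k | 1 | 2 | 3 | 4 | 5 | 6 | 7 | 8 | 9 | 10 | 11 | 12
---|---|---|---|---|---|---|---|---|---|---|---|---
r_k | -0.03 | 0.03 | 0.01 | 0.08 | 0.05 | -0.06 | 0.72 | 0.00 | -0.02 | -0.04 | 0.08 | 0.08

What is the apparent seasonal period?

7

The largest autocorrelation is r_7 = 0.72; the remaining lags stay at or below 0.08.
The dominant spike at lag 7 indicates a seasonal period of 7.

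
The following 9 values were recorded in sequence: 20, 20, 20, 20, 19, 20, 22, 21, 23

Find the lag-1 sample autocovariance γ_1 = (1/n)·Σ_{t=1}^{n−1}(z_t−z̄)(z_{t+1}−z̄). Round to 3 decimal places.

Mean z̄ = (20 + 20 + 20 + 20 + 19 + 20 + 22 + 21 + 23)/9 = 20.5556
Σ_{t=1}^{8}(z_t−z̄)(z_{t+1}−z̄) = 3.5802
γ_1 = 3.5802 / 9 = 0.398

0.398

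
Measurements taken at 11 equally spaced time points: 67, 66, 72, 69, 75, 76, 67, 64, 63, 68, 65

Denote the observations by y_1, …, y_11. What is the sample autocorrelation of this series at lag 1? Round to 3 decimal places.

Mean ȳ = (67 + 66 + 72 + 69 + 75 + 76 + 67 + 64 + 63 + 68 + 65)/11 = 68.3636
Numerator Σ_{t=1}^{10}(y_t−ȳ)(y_{t+1}−ȳ) = 73.9587
Denominator Σ(y_t−ȳ)² = 184.5455
r_1 = 73.9587 / 184.5455 = 0.401

0.401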